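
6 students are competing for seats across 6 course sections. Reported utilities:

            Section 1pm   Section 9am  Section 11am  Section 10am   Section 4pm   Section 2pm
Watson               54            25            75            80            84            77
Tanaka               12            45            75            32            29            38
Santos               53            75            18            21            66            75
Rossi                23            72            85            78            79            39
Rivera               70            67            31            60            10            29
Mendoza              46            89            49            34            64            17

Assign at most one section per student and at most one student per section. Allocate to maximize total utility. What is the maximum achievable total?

Maximum total: 471 points

This is a one-to-one assignment (maximum-weight bipartite matching).
Optimal: Watson→Section 4pm (84 points), Tanaka→Section 11am (75 points), Santos→Section 2pm (75 points), Rossi→Section 10am (78 points), Rivera→Section 1pm (70 points), Mendoza→Section 9am (89 points) — total 84+75+75+78+70+89 = 471 points.
Row-greedy (each student in turn takes its best remaining section) gives 399 points, worse by 72.
Next-best assignment: Watson→Section 10am, Tanaka→Section 11am, Santos→Section 2pm, Rossi→Section 4pm, Rivera→Section 1pm, Mendoza→Section 9am = 468 points.
Every other assignment is strictly worse.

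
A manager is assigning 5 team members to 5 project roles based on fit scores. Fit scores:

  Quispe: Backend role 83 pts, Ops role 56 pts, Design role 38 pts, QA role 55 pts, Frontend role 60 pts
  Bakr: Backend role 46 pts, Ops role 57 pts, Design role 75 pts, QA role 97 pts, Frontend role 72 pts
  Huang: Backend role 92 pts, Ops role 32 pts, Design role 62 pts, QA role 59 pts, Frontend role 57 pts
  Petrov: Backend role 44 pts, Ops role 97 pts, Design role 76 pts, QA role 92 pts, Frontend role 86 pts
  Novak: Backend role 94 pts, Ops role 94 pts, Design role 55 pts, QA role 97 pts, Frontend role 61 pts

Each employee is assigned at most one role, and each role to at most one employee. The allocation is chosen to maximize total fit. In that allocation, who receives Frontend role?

Optimal: Quispe→Backend role (83 pts), Bakr→QA role (97 pts), Huang→Design role (62 pts), Petrov→Frontend role (86 pts), Novak→Ops role (94 pts) — total 83+97+62+86+94 = 422 pts.
Column-greedy (each role in turn goes to its best remaining employee) gives 385 pts, worse by 37.
Next-best assignment: Quispe→Frontend role, Bakr→Design role, Huang→Backend role, Petrov→Ops role, Novak→QA role = 421 pts.
Every other assignment is strictly worse.
Petrov's own top role is Ops role (97 pts), but forcing Petrov→Ops role and reassigning the rest optimally gives only 421 pts — worse by 1.

Petrov receives Frontend role.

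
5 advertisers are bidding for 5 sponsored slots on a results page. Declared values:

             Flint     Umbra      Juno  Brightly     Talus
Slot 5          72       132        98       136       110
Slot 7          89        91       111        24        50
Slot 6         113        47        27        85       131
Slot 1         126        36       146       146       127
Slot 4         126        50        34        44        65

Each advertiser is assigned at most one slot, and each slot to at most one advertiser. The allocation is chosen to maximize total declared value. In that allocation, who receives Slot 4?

Optimal: Flint→Slot 4 ($126), Umbra→Slot 5 ($132), Juno→Slot 7 ($111), Brightly→Slot 1 ($146), Talus→Slot 6 ($131) — total 126+132+111+146+131 = $646.
Column-greedy (each slot in turn goes to its best remaining advertiser) gives $554, worse by 92.
Flint's own top slot is Slot 1 ($126), but forcing Flint→Slot 1 and reassigning the rest optimally gives only $554 — worse by 92.

Flint receives Slot 4.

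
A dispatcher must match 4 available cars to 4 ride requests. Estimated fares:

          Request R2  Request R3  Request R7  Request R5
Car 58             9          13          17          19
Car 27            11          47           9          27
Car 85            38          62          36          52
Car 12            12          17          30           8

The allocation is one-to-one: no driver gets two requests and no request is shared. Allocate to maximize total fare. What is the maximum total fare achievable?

Maximum total: $138

Optimal: Car 58→Request R2 ($9), Car 27→Request R3 ($47), Car 85→Request R5 ($52), Car 12→Request R7 ($30) — total 9+47+52+30 = $138.
Row-greedy (each driver in turn takes its best remaining request) gives $134, worse by 4.
Swapping Car 85↔Car 12 (Car 85→Request R7 $36, Car 12→Request R5 $8) loses 38.
No other one-to-one assignment exceeds $138.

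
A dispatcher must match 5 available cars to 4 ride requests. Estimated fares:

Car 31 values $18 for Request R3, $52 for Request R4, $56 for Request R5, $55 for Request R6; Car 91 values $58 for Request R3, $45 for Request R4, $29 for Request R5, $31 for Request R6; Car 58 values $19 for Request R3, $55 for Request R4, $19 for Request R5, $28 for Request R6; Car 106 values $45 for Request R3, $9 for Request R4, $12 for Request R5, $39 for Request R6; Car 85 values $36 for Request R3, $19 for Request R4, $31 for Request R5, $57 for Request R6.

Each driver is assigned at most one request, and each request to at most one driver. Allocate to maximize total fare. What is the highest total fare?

Optimal: Car 91→Request R3 ($58), Car 58→Request R4 ($55), Car 31→Request R5 ($56), Car 85→Request R6 ($57) — total 58+55+56+57 = $226.
Row-greedy (each driver in turn takes its best remaining request) gives $208, worse by 18.
Swapping Car 58↔Car 91 (Car 58→Request R3 $19, Car 91→Request R4 $45) loses 49.
Every other assignment is strictly worse.

Maximum total: $226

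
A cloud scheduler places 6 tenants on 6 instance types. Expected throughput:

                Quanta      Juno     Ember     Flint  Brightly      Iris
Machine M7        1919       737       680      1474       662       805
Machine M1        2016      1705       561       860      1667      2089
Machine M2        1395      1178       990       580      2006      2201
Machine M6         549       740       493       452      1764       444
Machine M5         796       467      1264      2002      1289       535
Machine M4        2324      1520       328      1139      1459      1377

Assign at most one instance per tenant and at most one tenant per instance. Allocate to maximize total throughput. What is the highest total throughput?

Optimal: Quanta→Machine M4 (2324 ops/s), Juno→Machine M1 (1705 ops/s), Ember→Machine M5 (1264 ops/s), Flint→Machine M7 (1474 ops/s), Brightly→Machine M6 (1764 ops/s), Iris→Machine M2 (2201 ops/s) — total 2324+1705+1264+1474+1764+2201 = 10732 ops/s.
Column-greedy (each instance in turn goes to its best remaining tenant) gives 9084 ops/s, worse by 1648.
Swapping Brightly↔Iris (Brightly→Machine M2 2006 ops/s, Iris→Machine M6 444 ops/s) loses 1515.

Maximum total: 10732 ops/s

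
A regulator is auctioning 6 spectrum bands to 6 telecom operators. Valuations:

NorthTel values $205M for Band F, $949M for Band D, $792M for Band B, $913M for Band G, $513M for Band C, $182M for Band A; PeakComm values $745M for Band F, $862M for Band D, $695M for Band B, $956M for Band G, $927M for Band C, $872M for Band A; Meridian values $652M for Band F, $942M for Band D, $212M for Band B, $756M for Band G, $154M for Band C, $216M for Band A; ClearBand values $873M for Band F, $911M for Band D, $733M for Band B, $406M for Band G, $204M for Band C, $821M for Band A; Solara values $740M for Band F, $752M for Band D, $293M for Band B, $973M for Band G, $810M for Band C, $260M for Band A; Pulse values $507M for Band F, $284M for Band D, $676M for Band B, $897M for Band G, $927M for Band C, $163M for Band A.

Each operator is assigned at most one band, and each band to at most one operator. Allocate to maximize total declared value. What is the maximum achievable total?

Max total: $5379M

This is the linear assignment problem.
Optimal: NorthTel→Band B ($792M), PeakComm→Band A ($872M), Meridian→Band D ($942M), ClearBand→Band F ($873M), Solara→Band G ($973M), Pulse→Band C ($927M) — total 792+872+942+873+973+927 = $5379M.
Swapping ClearBand↔Meridian (ClearBand→Band D $911M, Meridian→Band F $652M) loses 252.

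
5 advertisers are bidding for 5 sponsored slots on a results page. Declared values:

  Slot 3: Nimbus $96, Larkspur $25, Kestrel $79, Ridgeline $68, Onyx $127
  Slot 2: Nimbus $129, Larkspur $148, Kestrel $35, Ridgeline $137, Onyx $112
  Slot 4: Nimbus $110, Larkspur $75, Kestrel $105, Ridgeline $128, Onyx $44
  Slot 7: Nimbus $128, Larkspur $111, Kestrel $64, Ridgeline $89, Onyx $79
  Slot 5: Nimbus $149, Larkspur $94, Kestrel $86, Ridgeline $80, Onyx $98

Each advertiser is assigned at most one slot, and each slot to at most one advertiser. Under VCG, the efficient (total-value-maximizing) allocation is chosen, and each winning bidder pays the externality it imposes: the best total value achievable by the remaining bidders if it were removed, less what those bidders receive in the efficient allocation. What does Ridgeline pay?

Ridgeline pays $37.

Efficient allocation: Nimbus→Slot 5 ($149), Larkspur→Slot 7 ($111), Kestrel→Slot 4 ($105), Ridgeline→Slot 2 ($137), Onyx→Slot 3 ($127); total welfare W = $629.
Ridgeline receives Slot 2 at value $137, so the others get W − 137 = $492.
Without Ridgeline: best allocation of the remaining 4 bidders over all 5 slots is Nimbus→Slot 5 ($149), Larkspur→Slot 2 ($148), Kestrel→Slot 4 ($105), Onyx→Slot 3 ($127), total $529.
VCG payment = (others' best without Ridgeline) − (others' welfare with Ridgeline) = 529 − 492 = $37.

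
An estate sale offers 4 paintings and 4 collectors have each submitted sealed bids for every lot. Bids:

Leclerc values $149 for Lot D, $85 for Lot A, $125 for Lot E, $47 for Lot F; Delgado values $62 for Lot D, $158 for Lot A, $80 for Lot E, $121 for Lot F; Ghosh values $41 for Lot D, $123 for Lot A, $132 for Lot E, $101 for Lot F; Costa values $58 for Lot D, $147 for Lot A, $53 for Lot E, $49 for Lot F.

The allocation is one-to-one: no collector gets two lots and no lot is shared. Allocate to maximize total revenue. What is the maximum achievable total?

This is the linear assignment problem.
Optimal: Leclerc→Lot D ($149), Delgado→Lot F ($121), Ghosh→Lot E ($132), Costa→Lot A ($147) — total 149+121+132+147 = $549.
Column-greedy (each lot in turn goes to its best remaining collector) gives $488, worse by 61.
Next-best assignment: Leclerc→Lot D, Delgado→Lot A, Ghosh→Lot E, Costa→Lot F = $488.
No other one-to-one assignment exceeds $549.

Max total: $549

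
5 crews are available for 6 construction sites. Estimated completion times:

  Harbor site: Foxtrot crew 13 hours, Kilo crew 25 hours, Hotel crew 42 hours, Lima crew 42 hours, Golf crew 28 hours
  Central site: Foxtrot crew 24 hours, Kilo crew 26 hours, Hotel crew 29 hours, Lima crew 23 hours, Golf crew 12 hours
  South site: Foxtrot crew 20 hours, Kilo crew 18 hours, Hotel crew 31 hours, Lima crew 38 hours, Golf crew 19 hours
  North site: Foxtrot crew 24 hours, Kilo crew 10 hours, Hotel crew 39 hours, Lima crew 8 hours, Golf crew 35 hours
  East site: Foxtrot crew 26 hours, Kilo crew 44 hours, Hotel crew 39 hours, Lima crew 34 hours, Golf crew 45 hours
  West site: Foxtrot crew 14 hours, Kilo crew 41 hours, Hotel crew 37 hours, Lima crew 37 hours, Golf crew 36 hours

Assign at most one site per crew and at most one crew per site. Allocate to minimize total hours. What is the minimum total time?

This is a one-to-one assignment (minimum-cost bipartite matching).
Optimal: Foxtrot crew→Harbor site (13 hours), Kilo crew→South site (18 hours), Hotel crew→West site (37 hours), Lima crew→North site (8 hours), Golf crew→Central site (12 hours) — total 13+18+37+8+12 = 88 hours.
Row-greedy (each crew in turn takes its cheapest remaining site) gives 105 hours, worse by 17.
Every other assignment is strictly worse.

Min total: 88 hours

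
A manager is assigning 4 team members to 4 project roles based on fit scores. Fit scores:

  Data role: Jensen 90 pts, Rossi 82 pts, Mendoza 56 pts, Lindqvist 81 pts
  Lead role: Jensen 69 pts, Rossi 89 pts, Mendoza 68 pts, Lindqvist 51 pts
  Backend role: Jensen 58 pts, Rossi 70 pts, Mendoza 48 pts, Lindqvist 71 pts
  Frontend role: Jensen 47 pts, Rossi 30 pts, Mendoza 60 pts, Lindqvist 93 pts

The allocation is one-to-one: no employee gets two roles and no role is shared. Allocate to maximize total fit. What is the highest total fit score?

This is a one-to-one assignment (maximum-weight bipartite matching).
Optimal: Jensen→Data role (90 pts), Rossi→Backend role (70 pts), Mendoza→Lead role (68 pts), Lindqvist→Frontend role (93 pts) — total 90+70+68+93 = 321 pts.
Column-greedy (each role in turn goes to its best remaining employee) gives 310 pts, worse by 11.

Max total: 321 pts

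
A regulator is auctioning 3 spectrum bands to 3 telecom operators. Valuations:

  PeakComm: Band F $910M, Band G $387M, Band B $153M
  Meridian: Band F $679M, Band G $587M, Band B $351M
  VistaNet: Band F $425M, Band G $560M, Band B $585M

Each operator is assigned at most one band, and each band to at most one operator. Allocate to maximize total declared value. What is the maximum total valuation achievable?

Max total: $2082M

This is the linear assignment problem.
Optimal: PeakComm→Band F ($910M), Meridian→Band G ($587M), VistaNet→Band B ($585M) — total 910+587+585 = $2082M.
Next-best assignment: PeakComm→Band F, Meridian→Band B, VistaNet→Band G = $1821M.
Checked against all permutations: $2082M is optimal.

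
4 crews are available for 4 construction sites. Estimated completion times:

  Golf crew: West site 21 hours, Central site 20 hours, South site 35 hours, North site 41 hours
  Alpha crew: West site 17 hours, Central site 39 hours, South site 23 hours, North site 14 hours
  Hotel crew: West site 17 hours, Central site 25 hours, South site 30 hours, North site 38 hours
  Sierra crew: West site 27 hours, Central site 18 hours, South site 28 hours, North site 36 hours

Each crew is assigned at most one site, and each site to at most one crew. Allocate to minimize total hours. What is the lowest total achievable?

Optimal: Golf crew→Central site (20 hours), Alpha crew→North site (14 hours), Hotel crew→West site (17 hours), Sierra crew→South site (28 hours) — total 20+14+17+28 = 79 hours.
Column-greedy (each site in turn goes to its cheapest remaining crew) gives 106 hours, worse by 27.
Checked against all permutations: 79 hours is optimal.

Minimum total: 79 hours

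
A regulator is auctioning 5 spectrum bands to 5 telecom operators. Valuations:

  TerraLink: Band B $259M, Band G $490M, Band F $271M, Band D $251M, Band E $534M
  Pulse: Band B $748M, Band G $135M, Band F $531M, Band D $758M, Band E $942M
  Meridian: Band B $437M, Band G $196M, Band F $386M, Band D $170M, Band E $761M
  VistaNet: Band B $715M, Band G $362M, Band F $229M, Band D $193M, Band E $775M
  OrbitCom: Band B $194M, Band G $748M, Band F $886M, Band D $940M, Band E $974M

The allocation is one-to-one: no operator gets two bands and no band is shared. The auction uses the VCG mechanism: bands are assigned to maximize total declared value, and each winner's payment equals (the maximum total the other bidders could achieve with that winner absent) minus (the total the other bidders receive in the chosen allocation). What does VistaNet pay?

VistaNet pays $44M.

Efficient allocation: TerraLink→Band G ($490M), Pulse→Band D ($758M), Meridian→Band E ($761M), VistaNet→Band B ($715M), OrbitCom→Band F ($886M); total welfare W = $3610M.
VistaNet receives Band B at value $715M, so the others get W − 715 = $2895M.
Without VistaNet: best allocation of the remaining 4 bidders over all 5 bands is TerraLink→Band G ($490M), Pulse→Band B ($748M), Meridian→Band E ($761M), OrbitCom→Band D ($940M), total $2939M.
VCG payment = (others' best without VistaNet) − (others' welfare with VistaNet) = 2939 − 2895 = $44M.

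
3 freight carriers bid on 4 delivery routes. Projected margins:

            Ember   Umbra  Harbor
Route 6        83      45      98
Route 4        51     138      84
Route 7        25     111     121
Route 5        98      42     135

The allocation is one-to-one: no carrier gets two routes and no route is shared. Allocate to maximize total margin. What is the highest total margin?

Max total: $357k

Optimal: Ember→Route 5 ($98k), Umbra→Route 4 ($138k), Harbor→Route 7 ($121k) — total 98+138+121 = $357k.
Max-entry greedy (repeatedly take the single best remaining cell) gives $356k, worse by 1.
Every other assignment is strictly worse.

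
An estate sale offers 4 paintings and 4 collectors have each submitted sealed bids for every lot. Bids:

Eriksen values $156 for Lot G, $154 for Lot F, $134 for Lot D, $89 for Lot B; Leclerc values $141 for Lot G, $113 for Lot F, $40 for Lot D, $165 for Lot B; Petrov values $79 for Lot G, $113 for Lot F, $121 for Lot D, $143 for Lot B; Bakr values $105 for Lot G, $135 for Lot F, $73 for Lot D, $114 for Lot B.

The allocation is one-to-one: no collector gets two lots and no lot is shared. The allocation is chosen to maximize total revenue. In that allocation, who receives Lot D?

Petrov receives Lot D.

Optimal: Eriksen→Lot G ($156), Leclerc→Lot B ($165), Petrov→Lot D ($121), Bakr→Lot F ($135) — total 156+165+121+135 = $577.
Next-best assignment: Eriksen→Lot D, Leclerc→Lot G, Petrov→Lot B, Bakr→Lot F = $553.
Swapping Petrov↔Bakr (Petrov→Lot F $113, Bakr→Lot D $73) loses 70.
No other one-to-one assignment exceeds $577.
Petrov's own top lot is Lot B ($143), but forcing Petrov→Lot B and reassigning the rest optimally gives only $553 — worse by 24.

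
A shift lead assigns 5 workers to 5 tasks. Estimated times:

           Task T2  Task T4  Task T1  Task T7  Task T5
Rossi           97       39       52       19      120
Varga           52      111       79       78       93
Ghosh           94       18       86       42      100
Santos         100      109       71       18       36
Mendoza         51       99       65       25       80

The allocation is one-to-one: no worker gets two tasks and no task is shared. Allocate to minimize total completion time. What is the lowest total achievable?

Optimal: Rossi→Task T1 (52 min), Varga→Task T2 (52 min), Ghosh→Task T4 (18 min), Santos→Task T5 (36 min), Mendoza→Task T7 (25 min) — total 52+52+18+36+25 = 183 min.
Row-greedy (each worker in turn takes its cheapest remaining task) gives 190 min, worse by 7.
Swapping Ghosh↔Santos (Ghosh→Task T5 100 min, Santos→Task T4 109 min) adds 155.
Every other assignment is strictly worse.

Minimum total: 183 min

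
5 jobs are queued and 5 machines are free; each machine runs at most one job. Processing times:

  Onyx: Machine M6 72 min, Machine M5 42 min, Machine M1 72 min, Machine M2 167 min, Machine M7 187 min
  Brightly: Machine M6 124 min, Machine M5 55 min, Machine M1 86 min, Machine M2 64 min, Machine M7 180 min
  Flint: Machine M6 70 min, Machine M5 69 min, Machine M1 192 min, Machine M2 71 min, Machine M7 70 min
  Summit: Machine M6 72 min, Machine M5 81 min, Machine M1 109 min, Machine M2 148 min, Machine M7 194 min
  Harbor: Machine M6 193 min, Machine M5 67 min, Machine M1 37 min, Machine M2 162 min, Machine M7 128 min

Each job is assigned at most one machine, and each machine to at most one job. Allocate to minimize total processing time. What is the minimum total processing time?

Minimum total: 285 min

Optimal: Onyx→Machine M5 (42 min), Brightly→Machine M2 (64 min), Flint→Machine M7 (70 min), Summit→Machine M6 (72 min), Harbor→Machine M1 (37 min) — total 42+64+70+72+37 = 285 min.
Column-greedy (each machine in turn goes to its cheapest remaining job) gives 407 min, worse by 122.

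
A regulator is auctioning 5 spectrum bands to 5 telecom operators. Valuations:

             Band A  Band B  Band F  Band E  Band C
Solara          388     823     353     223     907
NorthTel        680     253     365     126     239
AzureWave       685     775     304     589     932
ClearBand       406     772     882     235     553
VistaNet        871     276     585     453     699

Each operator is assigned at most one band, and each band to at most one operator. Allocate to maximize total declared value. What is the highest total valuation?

Maximum total: $3770M

Optimal: Solara→Band B ($823M), NorthTel→Band A ($680M), AzureWave→Band C ($932M), ClearBand→Band F ($882M), VistaNet→Band E ($453M) — total 823+680+932+882+453 = $3770M.
Column-greedy (each band in turn goes to its best remaining operator) gives $3404M, worse by 366.
Checked against all permutations: $3770M is optimal.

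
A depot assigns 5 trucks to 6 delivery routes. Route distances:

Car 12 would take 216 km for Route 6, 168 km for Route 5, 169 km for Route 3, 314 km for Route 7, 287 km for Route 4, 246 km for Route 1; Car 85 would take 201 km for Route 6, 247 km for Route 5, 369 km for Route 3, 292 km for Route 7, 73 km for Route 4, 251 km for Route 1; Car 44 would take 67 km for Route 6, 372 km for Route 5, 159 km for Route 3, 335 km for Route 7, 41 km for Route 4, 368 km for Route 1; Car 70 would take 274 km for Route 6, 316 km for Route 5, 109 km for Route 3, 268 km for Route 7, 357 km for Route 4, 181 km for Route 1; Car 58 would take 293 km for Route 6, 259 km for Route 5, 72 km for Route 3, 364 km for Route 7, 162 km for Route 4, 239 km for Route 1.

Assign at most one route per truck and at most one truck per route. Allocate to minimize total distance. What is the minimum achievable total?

This is a one-to-one assignment (minimum-cost bipartite matching).
Optimal: Car 12→Route 5 (168 km), Car 85→Route 4 (73 km), Car 44→Route 6 (67 km), Car 70→Route 1 (181 km), Car 58→Route 3 (72 km) — total 168+73+67+181+72 = 561 km.
Column-greedy (each route in turn goes to its cheapest remaining truck) gives 648 km, worse by 87.

Minimum total: 561 km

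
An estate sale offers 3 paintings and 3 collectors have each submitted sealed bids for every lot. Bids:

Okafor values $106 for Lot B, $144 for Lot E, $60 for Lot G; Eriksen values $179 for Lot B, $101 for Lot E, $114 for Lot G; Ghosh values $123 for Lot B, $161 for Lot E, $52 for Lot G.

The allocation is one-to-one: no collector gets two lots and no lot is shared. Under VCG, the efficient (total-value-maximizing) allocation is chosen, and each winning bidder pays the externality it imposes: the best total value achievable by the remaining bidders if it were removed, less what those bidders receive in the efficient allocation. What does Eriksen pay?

Efficient allocation: Okafor→Lot G ($60), Eriksen→Lot B ($179), Ghosh→Lot E ($161); total welfare W = $400.
Eriksen receives Lot B at value $179, so the others get W − 179 = $221.
Without Eriksen: best allocation of the remaining 2 bidders over all 3 lots is Okafor→Lot B ($106), Ghosh→Lot E ($161), total $267.
VCG payment = (others' best without Eriksen) − (others' welfare with Eriksen) = 267 − 221 = $46.

Eriksen pays $46.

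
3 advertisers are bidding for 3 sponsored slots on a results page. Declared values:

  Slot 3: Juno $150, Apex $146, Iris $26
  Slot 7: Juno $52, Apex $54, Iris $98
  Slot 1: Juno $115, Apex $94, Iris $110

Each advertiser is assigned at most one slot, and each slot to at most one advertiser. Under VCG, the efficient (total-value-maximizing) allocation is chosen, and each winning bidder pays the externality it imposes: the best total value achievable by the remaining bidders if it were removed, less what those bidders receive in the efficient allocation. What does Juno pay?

Efficient allocation: Juno→Slot 1 ($115), Apex→Slot 3 ($146), Iris→Slot 7 ($98); total welfare W = $359.
Juno receives Slot 1 at value $115, so the others get W − 115 = $244.
Without Juno: best allocation of the remaining 2 bidders over all 3 slots is Apex→Slot 3 ($146), Iris→Slot 1 ($110), total $256.
VCG payment = (others' best without Juno) − (others' welfare with Juno) = 256 − 244 = $12.

Juno pays $12.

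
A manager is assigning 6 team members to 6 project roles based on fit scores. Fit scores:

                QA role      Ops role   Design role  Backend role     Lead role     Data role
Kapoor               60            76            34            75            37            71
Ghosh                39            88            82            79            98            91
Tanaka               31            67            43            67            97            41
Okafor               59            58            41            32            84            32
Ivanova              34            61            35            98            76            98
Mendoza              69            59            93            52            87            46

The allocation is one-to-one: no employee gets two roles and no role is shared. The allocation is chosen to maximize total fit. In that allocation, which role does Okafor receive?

Okafor receives QA role.

Optimal: Kapoor→Ops role (76 pts), Ghosh→Data role (91 pts), Tanaka→Lead role (97 pts), Okafor→QA role (59 pts), Ivanova→Backend role (98 pts), Mendoza→Design role (93 pts) — total 76+91+97+59+98+93 = 514 pts.
Column-greedy (each role in turn goes to its best remaining employee) gives 453 pts, worse by 61.
Swapping Ivanova↔Ghosh (Ivanova→Data role 98 pts, Ghosh→Backend role 79 pts) loses 12.
No other one-to-one assignment exceeds 514 pts.
Okafor's own top role is Lead role (84 pts), but forcing Okafor→Lead role and reassigning the rest optimally gives only 493 pts — worse by 21.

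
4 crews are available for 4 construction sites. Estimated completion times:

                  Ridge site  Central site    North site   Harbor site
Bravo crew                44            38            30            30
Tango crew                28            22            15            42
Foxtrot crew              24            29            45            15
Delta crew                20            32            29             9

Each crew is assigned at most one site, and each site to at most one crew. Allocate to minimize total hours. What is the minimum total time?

Optimal: Bravo crew→North site (30 hours), Tango crew→Central site (22 hours), Foxtrot crew→Ridge site (24 hours), Delta crew→Harbor site (9 hours) — total 30+22+24+9 = 85 hours.
Column-greedy (each site in turn goes to its cheapest remaining crew) gives 87 hours, worse by 2.
Next-best assignment: Bravo crew→Central site, Tango crew→North site, Foxtrot crew→Ridge site, Delta crew→Harbor site = 86 hours.
Swapping Foxtrot crew↔Delta crew (Foxtrot crew→Harbor site 15 hours, Delta crew→Ridge site 20 hours) adds 2.

Min total: 85 hours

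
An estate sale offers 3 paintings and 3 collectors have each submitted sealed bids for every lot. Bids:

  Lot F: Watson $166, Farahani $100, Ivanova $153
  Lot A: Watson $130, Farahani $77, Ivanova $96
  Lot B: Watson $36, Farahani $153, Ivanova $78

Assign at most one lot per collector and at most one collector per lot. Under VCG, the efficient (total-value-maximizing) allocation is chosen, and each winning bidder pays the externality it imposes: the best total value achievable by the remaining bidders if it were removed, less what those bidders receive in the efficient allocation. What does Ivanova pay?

Ivanova pays $36.

Efficient allocation: Watson→Lot A ($130), Farahani→Lot B ($153), Ivanova→Lot F ($153); total welfare W = $436.
Ivanova receives Lot F at value $153, so the others get W − 153 = $283.
Without Ivanova: best allocation of the remaining 2 bidders over all 3 lots is Watson→Lot F ($166), Farahani→Lot B ($153), total $319.
VCG payment = (others' best without Ivanova) − (others' welfare with Ivanova) = 319 − 283 = $36.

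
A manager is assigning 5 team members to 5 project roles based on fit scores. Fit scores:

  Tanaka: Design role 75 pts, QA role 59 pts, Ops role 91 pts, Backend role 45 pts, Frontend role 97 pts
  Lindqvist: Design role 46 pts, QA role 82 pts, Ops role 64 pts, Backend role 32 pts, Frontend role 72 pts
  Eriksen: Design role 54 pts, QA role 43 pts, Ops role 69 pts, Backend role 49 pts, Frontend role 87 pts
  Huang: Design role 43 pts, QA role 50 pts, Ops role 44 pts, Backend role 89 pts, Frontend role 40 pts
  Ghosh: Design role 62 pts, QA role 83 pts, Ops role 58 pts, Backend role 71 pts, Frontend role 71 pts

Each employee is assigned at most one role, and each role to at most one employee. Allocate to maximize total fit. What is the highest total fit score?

Maximum total: 411 pts

This is a one-to-one assignment (maximum-weight bipartite matching).
Optimal: Tanaka→Ops role (91 pts), Lindqvist→QA role (82 pts), Eriksen→Frontend role (87 pts), Huang→Backend role (89 pts), Ghosh→Design role (62 pts) — total 91+82+87+89+62 = 411 pts.
Row-greedy (each employee in turn takes its best remaining role) gives 399 pts, worse by 12.
Next-best assignment: Tanaka→Frontend role, Lindqvist→QA role, Eriksen→Ops role, Huang→Backend role, Ghosh→Design role = 399 pts.
Checked against all permutations: 411 pts is optimal.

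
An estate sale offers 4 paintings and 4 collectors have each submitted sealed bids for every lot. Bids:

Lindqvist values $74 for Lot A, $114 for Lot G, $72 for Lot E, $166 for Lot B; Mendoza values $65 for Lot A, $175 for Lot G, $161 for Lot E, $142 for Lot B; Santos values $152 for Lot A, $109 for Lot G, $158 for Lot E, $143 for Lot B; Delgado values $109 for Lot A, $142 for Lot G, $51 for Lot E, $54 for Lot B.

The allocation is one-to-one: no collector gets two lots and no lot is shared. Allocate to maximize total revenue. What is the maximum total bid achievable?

Maximum total: $621

Optimal: Lindqvist→Lot B ($166), Mendoza→Lot E ($161), Santos→Lot A ($152), Delgado→Lot G ($142) — total 166+161+152+142 = $621.
Next-best assignment: Lindqvist→Lot B, Mendoza→Lot G, Santos→Lot E, Delgado→Lot A = $608.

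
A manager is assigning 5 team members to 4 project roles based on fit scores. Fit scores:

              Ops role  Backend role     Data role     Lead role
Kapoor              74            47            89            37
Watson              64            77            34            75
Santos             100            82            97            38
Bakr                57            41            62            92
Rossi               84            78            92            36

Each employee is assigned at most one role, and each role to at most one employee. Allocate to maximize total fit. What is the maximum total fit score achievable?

Optimal: Santos→Ops role (100 pts), Watson→Backend role (77 pts), Rossi→Data role (92 pts), Bakr→Lead role (92 pts) — total 100+77+92+92 = 361 pts.
Row-greedy (each employee in turn takes its best remaining role) gives 358 pts, worse by 3.
Swapping Bakr↔Rossi (Bakr→Data role 62 pts, Rossi→Lead role 36 pts) loses 86.

Max total: 361 pts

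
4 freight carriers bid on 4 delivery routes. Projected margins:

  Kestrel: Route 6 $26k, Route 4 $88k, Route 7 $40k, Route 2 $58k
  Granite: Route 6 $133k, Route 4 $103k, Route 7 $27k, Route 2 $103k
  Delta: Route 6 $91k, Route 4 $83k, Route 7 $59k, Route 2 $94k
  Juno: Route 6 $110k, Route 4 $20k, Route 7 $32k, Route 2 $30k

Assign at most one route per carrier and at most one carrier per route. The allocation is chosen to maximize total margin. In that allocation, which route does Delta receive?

Optimal: Kestrel→Route 4 ($88k), Granite→Route 2 ($103k), Delta→Route 7 ($59k), Juno→Route 6 ($110k) — total 88+103+59+110 = $360k.
Row-greedy (each carrier in turn takes its best remaining route) gives $347k, worse by 13.
Delta's own top route is Route 2 ($94k), but forcing Delta→Route 2 and reassigning the rest optimally gives only $347k — worse by 13.

Delta receives Route 7.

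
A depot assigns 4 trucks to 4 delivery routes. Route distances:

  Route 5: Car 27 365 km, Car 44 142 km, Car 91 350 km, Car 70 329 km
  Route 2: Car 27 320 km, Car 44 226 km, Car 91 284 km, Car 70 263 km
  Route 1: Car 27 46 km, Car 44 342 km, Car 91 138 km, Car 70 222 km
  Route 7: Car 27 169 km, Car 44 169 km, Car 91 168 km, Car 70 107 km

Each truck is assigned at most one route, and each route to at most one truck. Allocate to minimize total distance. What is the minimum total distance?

Minimum total: 579 km

Optimal: Car 27→Route 1 (46 km), Car 44→Route 5 (142 km), Car 91→Route 2 (284 km), Car 70→Route 7 (107 km) — total 46+142+284+107 = 579 km.
Every other assignment is strictly worse.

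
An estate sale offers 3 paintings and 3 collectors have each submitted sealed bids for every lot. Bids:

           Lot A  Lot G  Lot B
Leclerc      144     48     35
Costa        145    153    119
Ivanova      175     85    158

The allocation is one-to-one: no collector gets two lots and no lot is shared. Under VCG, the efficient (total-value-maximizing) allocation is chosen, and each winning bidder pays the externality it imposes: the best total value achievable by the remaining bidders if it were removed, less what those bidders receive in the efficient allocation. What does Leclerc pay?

Leclerc pays $17.

Efficient allocation: Leclerc→Lot A ($144), Costa→Lot G ($153), Ivanova→Lot B ($158); total welfare W = $455.
Leclerc receives Lot A at value $144, so the others get W − 144 = $311.
Without Leclerc: best allocation of the remaining 2 bidders over all 3 lots is Costa→Lot G ($153), Ivanova→Lot A ($175), total $328.
VCG payment = (others' best without Leclerc) − (others' welfare with Leclerc) = 328 − 311 = $17.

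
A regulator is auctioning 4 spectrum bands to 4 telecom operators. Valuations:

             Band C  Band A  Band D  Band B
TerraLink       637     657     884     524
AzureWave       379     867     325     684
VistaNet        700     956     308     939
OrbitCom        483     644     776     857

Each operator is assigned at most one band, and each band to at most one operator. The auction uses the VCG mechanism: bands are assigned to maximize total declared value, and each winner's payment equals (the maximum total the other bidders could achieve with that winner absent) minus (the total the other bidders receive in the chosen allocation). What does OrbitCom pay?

Efficient allocation: TerraLink→Band D ($884M), AzureWave→Band A ($867M), VistaNet→Band C ($700M), OrbitCom→Band B ($857M); total welfare W = $3308M.
OrbitCom receives Band B at value $857M, so the others get W − 857 = $2451M.
Without OrbitCom: best allocation of the remaining 3 bidders over all 4 bands is TerraLink→Band D ($884M), AzureWave→Band A ($867M), VistaNet→Band B ($939M), total $2690M.
VCG payment = (others' best without OrbitCom) − (others' welfare with OrbitCom) = 2690 − 2451 = $239M.

OrbitCom pays $239M.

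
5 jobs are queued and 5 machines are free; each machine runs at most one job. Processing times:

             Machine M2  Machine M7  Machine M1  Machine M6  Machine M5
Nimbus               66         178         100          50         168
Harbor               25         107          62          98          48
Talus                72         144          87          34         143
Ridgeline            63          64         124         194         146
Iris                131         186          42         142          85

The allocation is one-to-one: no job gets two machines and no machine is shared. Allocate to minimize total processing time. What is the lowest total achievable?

Min total: 254 min

Optimal: Nimbus→Machine M2 (66 min), Harbor→Machine M5 (48 min), Talus→Machine M6 (34 min), Ridgeline→Machine M7 (64 min), Iris→Machine M1 (42 min) — total 66+48+34+64+42 = 254 min.
Min-entry greedy (repeatedly take the single cheapest remaining cell) gives 333 min, worse by 79.
Every other assignment is strictly worse.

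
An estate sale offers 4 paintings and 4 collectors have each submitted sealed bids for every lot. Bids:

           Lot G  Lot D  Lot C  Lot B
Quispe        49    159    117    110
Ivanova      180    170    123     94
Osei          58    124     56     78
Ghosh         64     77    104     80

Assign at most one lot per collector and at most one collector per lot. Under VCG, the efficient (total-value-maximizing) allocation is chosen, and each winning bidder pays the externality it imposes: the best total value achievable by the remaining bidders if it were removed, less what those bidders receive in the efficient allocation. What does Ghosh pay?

Ghosh pays $4.

Efficient allocation: Quispe→Lot D ($159), Ivanova→Lot G ($180), Osei→Lot B ($78), Ghosh→Lot C ($104); total welfare W = $521.
Ghosh receives Lot C at value $104, so the others get W − 104 = $417.
Without Ghosh: best allocation of the remaining 3 bidders over all 4 lots is Quispe→Lot C ($117), Ivanova→Lot G ($180), Osei→Lot D ($124), total $421.
VCG payment = (others' best without Ghosh) − (others' welfare with Ghosh) = 421 − 417 = $4.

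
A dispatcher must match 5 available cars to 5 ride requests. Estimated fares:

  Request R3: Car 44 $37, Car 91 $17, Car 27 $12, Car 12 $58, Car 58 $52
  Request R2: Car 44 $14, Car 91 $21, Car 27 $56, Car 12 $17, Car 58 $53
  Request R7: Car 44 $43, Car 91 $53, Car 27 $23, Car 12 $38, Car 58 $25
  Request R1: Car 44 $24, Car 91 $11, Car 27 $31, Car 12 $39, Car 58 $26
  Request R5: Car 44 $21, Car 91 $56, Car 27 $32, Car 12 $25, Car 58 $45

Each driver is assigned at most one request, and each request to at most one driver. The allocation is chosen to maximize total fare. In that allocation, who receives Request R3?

Optimal: Car 44→Request R7 ($43), Car 91→Request R5 ($56), Car 27→Request R2 ($56), Car 12→Request R1 ($39), Car 58→Request R3 ($52) — total 43+56+56+39+52 = $246.
Max-entry greedy (repeatedly take the single best remaining cell) gives $239, worse by 7.
Next-best assignment: Car 44→Request R7, Car 91→Request R5, Car 27→Request R1, Car 12→Request R3, Car 58→Request R2 = $241.
Car 58's own top request is Request R2 ($53), but forcing Car 58→Request R2 and reassigning the rest optimally gives only $241 — worse by 5.

Car 58 receives Request R3.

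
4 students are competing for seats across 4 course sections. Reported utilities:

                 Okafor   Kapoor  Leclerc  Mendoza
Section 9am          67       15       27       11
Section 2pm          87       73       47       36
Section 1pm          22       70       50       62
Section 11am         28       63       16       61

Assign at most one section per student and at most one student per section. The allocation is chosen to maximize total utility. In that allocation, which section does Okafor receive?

This is the linear assignment problem.
Optimal: Okafor→Section 9am (67 points), Kapoor→Section 2pm (73 points), Leclerc→Section 1pm (50 points), Mendoza→Section 11am (61 points) — total 67+73+50+61 = 251 points.
Column-greedy (each section in turn goes to its best remaining student) gives 218 points, worse by 33.
No other one-to-one assignment exceeds 251 points.
Okafor's own top section is Section 2pm (87 points), but forcing Okafor→Section 2pm and reassigning the rest optimally gives only 245 points — worse by 6.

Okafor receives Section 9am.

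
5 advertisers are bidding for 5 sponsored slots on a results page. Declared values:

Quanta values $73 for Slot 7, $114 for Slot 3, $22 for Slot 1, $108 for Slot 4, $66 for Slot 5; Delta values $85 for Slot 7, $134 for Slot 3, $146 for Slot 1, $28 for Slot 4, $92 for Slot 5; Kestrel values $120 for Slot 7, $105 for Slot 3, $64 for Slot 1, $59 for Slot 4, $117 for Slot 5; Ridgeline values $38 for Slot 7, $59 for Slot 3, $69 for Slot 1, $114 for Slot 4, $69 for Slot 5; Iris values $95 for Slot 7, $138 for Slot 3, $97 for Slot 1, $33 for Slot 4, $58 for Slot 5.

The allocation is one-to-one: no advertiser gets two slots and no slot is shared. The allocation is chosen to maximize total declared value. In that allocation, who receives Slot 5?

Optimal: Quanta→Slot 7 ($73), Delta→Slot 1 ($146), Kestrel→Slot 5 ($117), Ridgeline→Slot 4 ($114), Iris→Slot 3 ($138) — total 73+146+117+114+138 = $588.
Max-entry greedy (repeatedly take the single best remaining cell) gives $584, worse by 4.
Next-best assignment: Quanta→Slot 3, Delta→Slot 1, Kestrel→Slot 5, Ridgeline→Slot 4, Iris→Slot 7 = $586.
Kestrel's own top slot is Slot 7 ($120), but forcing Kestrel→Slot 7 and reassigning the rest optimally gives only $584 — worse by 4.

Kestrel receives Slot 5.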